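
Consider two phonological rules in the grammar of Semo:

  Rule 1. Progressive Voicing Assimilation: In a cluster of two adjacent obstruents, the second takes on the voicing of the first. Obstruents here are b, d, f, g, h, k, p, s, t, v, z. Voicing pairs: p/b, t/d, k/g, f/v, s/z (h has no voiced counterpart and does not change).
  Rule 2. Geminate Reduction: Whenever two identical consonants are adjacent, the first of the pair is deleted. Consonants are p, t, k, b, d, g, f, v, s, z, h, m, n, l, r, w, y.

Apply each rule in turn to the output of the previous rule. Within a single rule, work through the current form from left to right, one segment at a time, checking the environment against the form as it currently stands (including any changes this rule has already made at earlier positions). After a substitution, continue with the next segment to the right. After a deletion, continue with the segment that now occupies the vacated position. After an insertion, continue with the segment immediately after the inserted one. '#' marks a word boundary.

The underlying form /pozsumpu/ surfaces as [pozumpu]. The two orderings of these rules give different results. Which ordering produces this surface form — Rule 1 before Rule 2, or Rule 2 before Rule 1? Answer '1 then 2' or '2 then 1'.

1 then 2

Order 1 then 2:
  1 Progressive Voicing Assimilation: [pozsumpu] → [pozzumpu]
  2 Geminate Reduction: [pozzumpu] → [pozumpu]
  result: [pozumpu]
Order 2 then 1:
  2 Geminate Reduction: no change — [pozsumpu]
  1 Progressive Voicing Assimilation: [pozsumpu] → [pozzumpu]
  result: [pozzumpu]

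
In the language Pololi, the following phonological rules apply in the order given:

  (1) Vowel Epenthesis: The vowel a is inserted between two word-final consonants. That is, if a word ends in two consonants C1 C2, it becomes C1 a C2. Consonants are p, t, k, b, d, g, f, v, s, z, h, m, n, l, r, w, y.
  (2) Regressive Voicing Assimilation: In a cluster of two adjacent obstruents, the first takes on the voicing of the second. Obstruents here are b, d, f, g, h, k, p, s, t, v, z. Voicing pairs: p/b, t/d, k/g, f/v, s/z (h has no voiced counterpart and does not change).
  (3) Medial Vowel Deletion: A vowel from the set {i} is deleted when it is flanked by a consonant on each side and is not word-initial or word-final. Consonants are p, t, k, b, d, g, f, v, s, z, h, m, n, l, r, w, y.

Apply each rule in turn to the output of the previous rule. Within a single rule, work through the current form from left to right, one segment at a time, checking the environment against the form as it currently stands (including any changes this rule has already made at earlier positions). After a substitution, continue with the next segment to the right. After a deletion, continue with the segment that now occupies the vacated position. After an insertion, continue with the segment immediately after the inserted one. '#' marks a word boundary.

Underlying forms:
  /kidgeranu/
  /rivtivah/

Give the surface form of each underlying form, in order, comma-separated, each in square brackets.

[kdgeranu], [rftvah]

/kidgeranu/:
  (1) Vowel Epenthesis: no change — [kidgeranu]
  (2) Regressive Voicing Assimilation: no change — [kidgeranu]
  (3) Medial Vowel Deletion: [kidgeranu] → [kdgeranu]
/rivtivah/:
  (1) Vowel Epenthesis: no change — [rivtivah]
  (2) Regressive Voicing Assimilation: [rivtivah] → [riftivah]
  (3) Medial Vowel Deletion: [riftivah] → [rftvah]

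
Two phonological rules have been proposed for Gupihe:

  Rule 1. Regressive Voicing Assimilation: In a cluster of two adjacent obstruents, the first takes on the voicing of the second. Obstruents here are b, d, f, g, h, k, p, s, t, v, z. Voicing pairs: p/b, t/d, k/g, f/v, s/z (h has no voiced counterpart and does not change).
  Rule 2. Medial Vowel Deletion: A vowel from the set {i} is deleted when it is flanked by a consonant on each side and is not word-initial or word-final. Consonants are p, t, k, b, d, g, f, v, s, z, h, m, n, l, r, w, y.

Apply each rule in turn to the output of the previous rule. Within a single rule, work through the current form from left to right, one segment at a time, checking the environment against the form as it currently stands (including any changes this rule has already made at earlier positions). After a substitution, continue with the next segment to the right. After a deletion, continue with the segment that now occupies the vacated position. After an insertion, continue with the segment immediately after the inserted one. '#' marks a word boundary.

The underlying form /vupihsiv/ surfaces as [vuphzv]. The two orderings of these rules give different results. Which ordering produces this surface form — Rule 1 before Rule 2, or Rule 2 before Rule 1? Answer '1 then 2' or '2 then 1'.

Order 1 then 2:
  1 Regressive Voicing Assimilation: no change — [vupihsiv]
  2 Medial Vowel Deletion: [vupihsiv] → [vuphsv]
  result: [vuphsv]
Order 2 then 1:
  2 Medial Vowel Deletion: [vupihsiv] → [vuphsv]
  1 Regressive Voicing Assimilation: [vuphsv] → [vuphzv]
  result: [vuphzv]

2 then 1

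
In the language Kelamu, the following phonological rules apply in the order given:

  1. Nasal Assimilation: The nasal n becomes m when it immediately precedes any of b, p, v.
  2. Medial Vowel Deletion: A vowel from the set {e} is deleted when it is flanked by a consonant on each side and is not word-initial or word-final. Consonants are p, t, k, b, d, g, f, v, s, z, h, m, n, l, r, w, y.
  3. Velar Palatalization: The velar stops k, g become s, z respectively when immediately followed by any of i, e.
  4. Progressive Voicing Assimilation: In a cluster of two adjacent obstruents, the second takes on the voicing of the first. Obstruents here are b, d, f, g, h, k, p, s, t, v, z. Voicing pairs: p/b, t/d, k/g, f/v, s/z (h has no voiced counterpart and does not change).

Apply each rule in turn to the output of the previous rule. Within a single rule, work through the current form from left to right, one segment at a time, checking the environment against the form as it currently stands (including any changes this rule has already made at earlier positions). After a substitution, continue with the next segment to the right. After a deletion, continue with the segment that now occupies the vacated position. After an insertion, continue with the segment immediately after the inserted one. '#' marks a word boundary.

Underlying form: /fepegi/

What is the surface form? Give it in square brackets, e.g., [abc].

[fpsi]

1 Nasal Assimilation: no change — [fepegi]
2 Medial Vowel Deletion: [fepegi] → [fpgi]
3 Velar Palatalization: [fpgi] → [fpzi]
4 Progressive Voicing Assimilation: [fpzi] → [fpsi]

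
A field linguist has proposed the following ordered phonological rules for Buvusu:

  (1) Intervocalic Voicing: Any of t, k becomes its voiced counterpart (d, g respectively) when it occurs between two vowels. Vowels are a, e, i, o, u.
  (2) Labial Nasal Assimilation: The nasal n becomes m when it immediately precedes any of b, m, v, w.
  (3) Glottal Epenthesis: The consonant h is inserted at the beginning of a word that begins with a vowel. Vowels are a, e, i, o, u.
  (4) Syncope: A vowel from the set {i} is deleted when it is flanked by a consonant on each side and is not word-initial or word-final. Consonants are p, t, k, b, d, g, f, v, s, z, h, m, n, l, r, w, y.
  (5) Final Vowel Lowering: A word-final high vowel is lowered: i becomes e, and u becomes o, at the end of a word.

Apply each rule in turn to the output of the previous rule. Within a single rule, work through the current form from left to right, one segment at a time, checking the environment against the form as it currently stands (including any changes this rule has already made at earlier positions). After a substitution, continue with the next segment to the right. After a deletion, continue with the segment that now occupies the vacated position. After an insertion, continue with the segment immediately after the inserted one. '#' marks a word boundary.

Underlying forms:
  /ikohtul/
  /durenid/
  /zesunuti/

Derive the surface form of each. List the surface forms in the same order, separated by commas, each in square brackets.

/ikohtul/:
  (1) Intervocalic Voicing: [ikohtul] → [igohtul]
  (2) Labial Nasal Assimilation: no change — [igohtul]
  (3) Glottal Epenthesis: [igohtul] → [higohtul]
  (4) Syncope: [higohtul] → [hgohtul]
  (5) Final Vowel Lowering: no change — [hgohtul]
/durenid/:
  (1) Intervocalic Voicing: no change — [durenid]
  (2) Labial Nasal Assimilation: no change — [durenid]
  (3) Glottal Epenthesis: no change — [durenid]
  (4) Syncope: [durenid] → [durend]
  (5) Final Vowel Lowering: no change — [durend]
/zesunuti/:
  (1) Intervocalic Voicing: [zesunuti] → [zesunudi]
  (2) Labial Nasal Assimilation: no change — [zesunudi]
  (3) Glottal Epenthesis: no change — [zesunudi]
  (4) Syncope: no change — [zesunudi]
  (5) Final Vowel Lowering: [zesunudi] → [zesunude]

[hgohtul], [durend], [zesunude]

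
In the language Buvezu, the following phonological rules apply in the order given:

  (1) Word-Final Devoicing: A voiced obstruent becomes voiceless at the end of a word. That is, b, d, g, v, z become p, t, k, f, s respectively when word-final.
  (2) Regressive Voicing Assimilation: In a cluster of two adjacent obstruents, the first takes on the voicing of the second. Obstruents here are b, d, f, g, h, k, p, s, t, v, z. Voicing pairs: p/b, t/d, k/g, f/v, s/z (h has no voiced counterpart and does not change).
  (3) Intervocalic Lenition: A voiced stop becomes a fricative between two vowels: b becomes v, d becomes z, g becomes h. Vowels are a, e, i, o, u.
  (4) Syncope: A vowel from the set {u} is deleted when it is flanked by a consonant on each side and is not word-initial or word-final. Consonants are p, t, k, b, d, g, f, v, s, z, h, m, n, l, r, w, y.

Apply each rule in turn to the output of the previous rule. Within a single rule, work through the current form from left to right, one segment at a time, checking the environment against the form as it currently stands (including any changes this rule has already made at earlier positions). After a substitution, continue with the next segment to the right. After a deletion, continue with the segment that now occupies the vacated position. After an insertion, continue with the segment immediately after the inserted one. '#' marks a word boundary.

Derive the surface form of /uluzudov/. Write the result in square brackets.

(1) Word-Final Devoicing: [uluzudov] → [uluzudof]
(2) Regressive Voicing Assimilation: no change — [uluzudof]
(3) Intervocalic Lenition: [uluzudof] → [uluzuzof]
(4) Syncope: [uluzuzof] → [ulzzof]

[ulzzof]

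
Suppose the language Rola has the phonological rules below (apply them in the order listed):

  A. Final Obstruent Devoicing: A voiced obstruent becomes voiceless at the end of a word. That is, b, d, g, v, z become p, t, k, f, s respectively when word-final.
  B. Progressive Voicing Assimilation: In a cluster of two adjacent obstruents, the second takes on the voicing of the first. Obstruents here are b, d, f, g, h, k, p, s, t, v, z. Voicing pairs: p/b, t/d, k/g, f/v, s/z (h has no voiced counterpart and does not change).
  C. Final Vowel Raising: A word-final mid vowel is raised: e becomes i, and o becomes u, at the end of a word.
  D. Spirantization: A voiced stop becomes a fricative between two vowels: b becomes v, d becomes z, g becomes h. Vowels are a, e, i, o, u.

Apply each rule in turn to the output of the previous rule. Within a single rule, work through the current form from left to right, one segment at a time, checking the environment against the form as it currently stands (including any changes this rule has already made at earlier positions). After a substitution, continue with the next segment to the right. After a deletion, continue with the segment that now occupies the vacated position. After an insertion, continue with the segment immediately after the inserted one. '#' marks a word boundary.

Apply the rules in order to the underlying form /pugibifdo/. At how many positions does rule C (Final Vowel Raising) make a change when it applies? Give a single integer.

A Final Obstruent Devoicing: no change — [pugibifdo]
B Progressive Voicing Assimilation: [pugibifdo] → [pugibifto]
C Final Vowel Raising: [pugibifto] → [pugibiftu]
D Spirantization: [pugibiftu] → [puhiviftu]
Rule C changed 1 position(s).

1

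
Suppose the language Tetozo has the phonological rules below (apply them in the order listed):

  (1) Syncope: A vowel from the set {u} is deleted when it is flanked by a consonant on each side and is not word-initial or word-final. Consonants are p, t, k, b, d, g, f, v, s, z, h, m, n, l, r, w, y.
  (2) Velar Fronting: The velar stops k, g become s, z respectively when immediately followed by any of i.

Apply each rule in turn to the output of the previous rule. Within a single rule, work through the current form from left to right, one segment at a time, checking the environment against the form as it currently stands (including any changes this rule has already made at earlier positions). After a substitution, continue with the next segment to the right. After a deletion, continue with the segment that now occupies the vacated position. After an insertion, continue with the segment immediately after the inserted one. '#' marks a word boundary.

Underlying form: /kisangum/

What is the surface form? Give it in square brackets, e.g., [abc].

[sisangm]

(1) Syncope: [kisangum] → [kisangm]
(2) Velar Fronting: [kisangm] → [sisangm]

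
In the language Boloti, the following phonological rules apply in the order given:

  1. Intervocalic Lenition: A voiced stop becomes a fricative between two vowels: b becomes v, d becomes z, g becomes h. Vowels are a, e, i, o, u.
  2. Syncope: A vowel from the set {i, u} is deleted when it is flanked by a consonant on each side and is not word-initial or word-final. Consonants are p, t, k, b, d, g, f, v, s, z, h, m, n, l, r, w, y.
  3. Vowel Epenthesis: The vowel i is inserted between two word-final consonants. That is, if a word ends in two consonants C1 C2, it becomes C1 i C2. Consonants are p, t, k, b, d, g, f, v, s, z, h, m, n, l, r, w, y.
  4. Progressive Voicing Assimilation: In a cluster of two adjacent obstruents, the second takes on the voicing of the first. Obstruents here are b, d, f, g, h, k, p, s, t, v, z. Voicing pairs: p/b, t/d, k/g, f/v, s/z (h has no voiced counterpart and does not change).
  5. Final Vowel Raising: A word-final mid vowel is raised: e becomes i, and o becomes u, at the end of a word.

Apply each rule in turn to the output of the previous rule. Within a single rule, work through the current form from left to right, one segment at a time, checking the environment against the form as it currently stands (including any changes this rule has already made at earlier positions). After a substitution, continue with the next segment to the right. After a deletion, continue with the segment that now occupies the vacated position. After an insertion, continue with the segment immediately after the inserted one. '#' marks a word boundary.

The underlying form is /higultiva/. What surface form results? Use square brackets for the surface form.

[hhltfa]

1 Intervocalic Lenition: [higultiva] → [hihultiva]
2 Syncope: [hihultiva] → [hhltva]
3 Vowel Epenthesis: no change — [hhltva]
4 Progressive Voicing Assimilation: [hhltva] → [hhltfa]
5 Final Vowel Raising: no change — [hhltfa]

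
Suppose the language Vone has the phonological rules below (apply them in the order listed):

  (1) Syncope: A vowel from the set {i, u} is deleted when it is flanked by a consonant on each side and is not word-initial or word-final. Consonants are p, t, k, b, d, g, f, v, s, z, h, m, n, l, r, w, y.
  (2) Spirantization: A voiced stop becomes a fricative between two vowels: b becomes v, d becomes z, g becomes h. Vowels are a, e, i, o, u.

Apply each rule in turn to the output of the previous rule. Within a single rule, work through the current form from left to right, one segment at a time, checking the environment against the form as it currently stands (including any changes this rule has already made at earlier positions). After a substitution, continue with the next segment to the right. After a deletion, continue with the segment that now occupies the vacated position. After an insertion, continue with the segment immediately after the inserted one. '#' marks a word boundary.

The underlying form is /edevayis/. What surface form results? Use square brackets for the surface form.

(1) Syncope: [edevayis] → [edevays]
(2) Spirantization: [edevays] → [ezevays]

[ezevays]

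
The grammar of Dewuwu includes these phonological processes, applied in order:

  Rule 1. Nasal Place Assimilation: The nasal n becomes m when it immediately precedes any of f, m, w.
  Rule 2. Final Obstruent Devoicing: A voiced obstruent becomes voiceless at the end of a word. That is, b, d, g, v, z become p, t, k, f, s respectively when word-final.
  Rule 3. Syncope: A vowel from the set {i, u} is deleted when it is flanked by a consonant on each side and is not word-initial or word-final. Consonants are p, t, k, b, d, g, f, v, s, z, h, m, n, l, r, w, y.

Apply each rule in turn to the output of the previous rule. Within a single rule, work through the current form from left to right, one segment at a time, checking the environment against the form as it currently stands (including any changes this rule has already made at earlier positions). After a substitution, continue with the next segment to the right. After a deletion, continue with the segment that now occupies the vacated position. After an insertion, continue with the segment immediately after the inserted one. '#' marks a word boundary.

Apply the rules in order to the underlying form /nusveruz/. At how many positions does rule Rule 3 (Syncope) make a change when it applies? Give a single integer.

2

Rule 1 Nasal Place Assimilation: no change — [nusveruz]
Rule 2 Final Obstruent Devoicing: [nusveruz] → [nusverus]
Rule 3 Syncope: [nusverus] → [nsvers]
Rule Rule 3 changed 2 position(s).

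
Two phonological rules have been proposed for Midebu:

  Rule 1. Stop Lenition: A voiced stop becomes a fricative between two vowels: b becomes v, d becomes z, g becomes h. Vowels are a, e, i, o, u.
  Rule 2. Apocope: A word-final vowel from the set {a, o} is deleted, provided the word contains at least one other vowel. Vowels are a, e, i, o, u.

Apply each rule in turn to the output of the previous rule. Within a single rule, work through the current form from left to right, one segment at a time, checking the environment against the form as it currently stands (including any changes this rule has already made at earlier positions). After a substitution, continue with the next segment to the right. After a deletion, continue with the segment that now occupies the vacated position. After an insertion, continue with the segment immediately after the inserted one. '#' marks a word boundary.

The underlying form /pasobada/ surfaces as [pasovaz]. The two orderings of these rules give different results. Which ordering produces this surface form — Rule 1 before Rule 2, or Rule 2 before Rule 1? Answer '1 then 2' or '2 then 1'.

Order 1 then 2:
  1 Stop Lenition: [pasobada] → [pasovaza]
  2 Apocope: [pasovaza] → [pasovaz]
  result: [pasovaz]
Order 2 then 1:
  2 Apocope: [pasobada] → [pasobad]
  1 Stop Lenition: [pasobad] → [pasovad]
  result: [pasovad]

1 then 2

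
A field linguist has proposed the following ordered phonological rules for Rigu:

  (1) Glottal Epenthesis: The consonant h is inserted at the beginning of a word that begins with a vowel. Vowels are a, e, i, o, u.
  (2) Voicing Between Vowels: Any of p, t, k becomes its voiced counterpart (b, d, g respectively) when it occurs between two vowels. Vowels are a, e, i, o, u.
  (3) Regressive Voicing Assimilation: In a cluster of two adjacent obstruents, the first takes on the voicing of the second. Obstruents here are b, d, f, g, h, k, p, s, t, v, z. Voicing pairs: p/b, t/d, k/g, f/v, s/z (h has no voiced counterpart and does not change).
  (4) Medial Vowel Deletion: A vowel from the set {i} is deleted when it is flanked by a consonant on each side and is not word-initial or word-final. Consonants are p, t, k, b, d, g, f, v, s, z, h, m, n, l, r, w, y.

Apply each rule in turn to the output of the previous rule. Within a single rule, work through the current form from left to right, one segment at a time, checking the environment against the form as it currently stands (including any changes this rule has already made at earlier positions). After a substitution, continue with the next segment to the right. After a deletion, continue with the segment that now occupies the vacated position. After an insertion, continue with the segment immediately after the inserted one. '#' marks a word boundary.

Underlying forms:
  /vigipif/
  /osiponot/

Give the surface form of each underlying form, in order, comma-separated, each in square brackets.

/vigipif/:
  (1) Glottal Epenthesis: no change — [vigipif]
  (2) Voicing Between Vowels: [vigipif] → [vigibif]
  (3) Regressive Voicing Assimilation: no change — [vigibif]
  (4) Medial Vowel Deletion: [vigibif] → [vgbf]
/osiponot/:
  (1) Glottal Epenthesis: [osiponot] → [hosiponot]
  (2) Voicing Between Vowels: [hosiponot] → [hosibonot]
  (3) Regressive Voicing Assimilation: no change — [hosibonot]
  (4) Medial Vowel Deletion: [hosibonot] → [hosbonot]

[vgbf], [hosbonot]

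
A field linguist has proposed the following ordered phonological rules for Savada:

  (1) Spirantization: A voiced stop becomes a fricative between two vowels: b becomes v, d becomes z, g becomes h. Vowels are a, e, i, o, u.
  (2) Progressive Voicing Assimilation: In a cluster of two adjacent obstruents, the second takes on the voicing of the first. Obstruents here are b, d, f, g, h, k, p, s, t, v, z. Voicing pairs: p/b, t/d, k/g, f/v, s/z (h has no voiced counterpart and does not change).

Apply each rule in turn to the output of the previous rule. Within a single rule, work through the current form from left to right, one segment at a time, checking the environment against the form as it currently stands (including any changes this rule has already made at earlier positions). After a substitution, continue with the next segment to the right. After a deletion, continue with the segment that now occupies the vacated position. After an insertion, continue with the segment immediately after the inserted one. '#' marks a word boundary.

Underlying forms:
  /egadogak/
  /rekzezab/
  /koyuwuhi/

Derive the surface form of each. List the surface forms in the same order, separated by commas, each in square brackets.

/egadogak/:
  (1) Spirantization: [egadogak] → [ehazohak]
  (2) Progressive Voicing Assimilation: no change — [ehazohak]
/rekzezab/:
  (1) Spirantization: no change — [rekzezab]
  (2) Progressive Voicing Assimilation: [rekzezab] → [reksezab]
/koyuwuhi/:
  (1) Spirantization: no change — [koyuwuhi]
  (2) Progressive Voicing Assimilation: no change — [koyuwuhi]

[ehazohak], [reksezab], [koyuwuhi]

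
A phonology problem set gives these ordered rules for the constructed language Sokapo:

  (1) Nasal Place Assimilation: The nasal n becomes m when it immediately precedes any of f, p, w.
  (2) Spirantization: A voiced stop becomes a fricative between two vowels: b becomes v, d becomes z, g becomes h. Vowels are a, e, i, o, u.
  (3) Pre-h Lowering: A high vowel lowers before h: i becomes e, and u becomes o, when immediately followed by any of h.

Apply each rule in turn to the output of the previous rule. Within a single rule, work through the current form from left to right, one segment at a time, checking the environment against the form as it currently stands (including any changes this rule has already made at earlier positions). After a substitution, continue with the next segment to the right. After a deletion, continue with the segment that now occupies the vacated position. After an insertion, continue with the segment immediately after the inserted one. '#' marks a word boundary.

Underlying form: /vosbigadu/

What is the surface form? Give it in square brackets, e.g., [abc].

(1) Nasal Place Assimilation: no change — [vosbigadu]
(2) Spirantization: [vosbigadu] → [vosbihazu]
(3) Pre-h Lowering: [vosbihazu] → [vosbehazu]

[vosbehazu]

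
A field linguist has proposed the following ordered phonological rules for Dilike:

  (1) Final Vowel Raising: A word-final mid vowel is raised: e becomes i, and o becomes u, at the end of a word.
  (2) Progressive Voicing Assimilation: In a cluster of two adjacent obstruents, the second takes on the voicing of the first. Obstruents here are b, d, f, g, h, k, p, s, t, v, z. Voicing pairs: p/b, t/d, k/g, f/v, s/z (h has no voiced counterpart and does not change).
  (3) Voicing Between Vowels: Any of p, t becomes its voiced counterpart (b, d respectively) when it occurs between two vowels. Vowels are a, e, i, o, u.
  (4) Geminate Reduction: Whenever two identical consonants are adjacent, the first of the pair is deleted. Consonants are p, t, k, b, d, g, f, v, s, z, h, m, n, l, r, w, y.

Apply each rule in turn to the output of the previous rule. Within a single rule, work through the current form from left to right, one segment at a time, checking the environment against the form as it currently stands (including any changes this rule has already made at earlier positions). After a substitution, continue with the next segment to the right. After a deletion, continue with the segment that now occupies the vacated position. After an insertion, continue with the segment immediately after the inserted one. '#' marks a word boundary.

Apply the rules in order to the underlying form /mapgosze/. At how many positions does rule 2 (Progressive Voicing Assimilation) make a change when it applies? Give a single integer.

(1) Final Vowel Raising: [mapgosze] → [mapgoszi]
(2) Progressive Voicing Assimilation: [mapgoszi] → [mapkossi]
(3) Voicing Between Vowels: no change — [mapkossi]
(4) Geminate Reduction: [mapkossi] → [mapkosi]
Rule 2 changed 2 position(s).

2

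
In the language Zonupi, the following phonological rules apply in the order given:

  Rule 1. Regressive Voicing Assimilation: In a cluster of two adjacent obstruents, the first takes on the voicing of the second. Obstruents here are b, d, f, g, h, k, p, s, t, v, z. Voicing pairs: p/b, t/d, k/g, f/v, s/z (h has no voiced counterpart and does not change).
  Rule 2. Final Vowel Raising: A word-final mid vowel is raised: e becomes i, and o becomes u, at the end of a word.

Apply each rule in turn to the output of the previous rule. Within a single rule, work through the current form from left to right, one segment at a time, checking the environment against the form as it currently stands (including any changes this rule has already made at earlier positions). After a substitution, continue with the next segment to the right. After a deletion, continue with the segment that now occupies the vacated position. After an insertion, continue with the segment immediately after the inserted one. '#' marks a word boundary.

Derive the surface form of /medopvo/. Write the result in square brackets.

Rule 1 Regressive Voicing Assimilation: [medopvo] → [medobvo]
Rule 2 Final Vowel Raising: [medobvo] → [medobvu]

[medobvu]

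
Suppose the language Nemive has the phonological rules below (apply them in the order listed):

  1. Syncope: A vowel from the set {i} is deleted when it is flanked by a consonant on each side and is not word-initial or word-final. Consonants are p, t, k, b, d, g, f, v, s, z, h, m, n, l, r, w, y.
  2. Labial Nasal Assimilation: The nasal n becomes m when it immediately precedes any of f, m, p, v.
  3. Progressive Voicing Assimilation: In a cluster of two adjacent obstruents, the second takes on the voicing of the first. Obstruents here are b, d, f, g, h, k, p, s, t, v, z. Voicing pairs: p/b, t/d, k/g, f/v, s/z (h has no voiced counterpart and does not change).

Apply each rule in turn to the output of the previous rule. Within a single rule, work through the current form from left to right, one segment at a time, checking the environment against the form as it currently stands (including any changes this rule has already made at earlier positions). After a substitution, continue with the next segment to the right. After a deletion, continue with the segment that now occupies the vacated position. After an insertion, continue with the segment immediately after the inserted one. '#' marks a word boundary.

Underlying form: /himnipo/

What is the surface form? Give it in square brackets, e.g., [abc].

1 Syncope: [himnipo] → [hmnpo]
2 Labial Nasal Assimilation: [hmnpo] → [hmmpo]
3 Progressive Voicing Assimilation: no change — [hmmpo]

[hmmpo]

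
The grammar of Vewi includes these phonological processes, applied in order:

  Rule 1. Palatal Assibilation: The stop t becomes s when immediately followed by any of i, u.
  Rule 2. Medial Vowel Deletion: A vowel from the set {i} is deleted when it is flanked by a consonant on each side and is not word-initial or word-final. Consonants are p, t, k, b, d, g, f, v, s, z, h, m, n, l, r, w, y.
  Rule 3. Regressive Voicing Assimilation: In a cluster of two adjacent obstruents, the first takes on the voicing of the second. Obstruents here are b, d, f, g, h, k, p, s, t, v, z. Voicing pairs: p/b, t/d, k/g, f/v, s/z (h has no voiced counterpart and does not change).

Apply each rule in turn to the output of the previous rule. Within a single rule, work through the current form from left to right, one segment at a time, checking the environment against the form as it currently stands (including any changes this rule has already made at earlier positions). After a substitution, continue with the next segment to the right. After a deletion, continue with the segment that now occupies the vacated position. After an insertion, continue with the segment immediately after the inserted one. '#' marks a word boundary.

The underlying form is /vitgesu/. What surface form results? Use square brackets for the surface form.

[fdgesu]

Rule 1 Palatal Assibilation: no change — [vitgesu]
Rule 2 Medial Vowel Deletion: [vitgesu] → [vtgesu]
Rule 3 Regressive Voicing Assimilation: [vtgesu] → [fdgesu]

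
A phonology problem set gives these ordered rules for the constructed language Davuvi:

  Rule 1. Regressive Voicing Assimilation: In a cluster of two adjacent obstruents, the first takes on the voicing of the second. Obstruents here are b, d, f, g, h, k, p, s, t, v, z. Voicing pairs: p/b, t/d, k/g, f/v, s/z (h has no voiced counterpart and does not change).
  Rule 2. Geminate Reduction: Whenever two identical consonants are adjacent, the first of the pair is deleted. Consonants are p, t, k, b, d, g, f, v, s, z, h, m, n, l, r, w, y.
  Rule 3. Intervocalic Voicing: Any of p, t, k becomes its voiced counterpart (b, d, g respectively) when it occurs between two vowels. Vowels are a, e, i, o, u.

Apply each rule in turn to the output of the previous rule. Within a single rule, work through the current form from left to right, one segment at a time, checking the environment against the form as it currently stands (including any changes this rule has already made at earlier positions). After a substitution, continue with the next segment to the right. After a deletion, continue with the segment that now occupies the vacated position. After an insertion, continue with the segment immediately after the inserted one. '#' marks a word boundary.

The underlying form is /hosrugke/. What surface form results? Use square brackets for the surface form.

[hosruge]

Rule 1 Regressive Voicing Assimilation: [hosrugke] → [hosrukke]
Rule 2 Geminate Reduction: [hosrukke] → [hosruke]
Rule 3 Intervocalic Voicing: [hosruke] → [hosruge]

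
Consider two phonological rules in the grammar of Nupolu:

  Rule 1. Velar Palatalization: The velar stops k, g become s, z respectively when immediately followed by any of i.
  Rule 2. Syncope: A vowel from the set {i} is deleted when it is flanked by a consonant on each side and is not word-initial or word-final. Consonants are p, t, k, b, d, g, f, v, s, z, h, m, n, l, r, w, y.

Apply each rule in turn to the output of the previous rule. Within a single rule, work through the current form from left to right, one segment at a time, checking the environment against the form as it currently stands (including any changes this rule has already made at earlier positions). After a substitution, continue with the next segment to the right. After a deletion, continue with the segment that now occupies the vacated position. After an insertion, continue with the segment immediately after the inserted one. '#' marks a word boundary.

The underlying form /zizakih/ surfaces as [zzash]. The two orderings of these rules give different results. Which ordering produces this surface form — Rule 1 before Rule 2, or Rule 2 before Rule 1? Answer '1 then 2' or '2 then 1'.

Order 1 then 2:
  1 Velar Palatalization: [zizakih] → [zizasih]
  2 Syncope: [zizasih] → [zzash]
  result: [zzash]
Order 2 then 1:
  2 Syncope: [zizakih] → [zzakh]
  1 Velar Palatalization: no change — [zzakh]
  result: [zzakh]

1 then 2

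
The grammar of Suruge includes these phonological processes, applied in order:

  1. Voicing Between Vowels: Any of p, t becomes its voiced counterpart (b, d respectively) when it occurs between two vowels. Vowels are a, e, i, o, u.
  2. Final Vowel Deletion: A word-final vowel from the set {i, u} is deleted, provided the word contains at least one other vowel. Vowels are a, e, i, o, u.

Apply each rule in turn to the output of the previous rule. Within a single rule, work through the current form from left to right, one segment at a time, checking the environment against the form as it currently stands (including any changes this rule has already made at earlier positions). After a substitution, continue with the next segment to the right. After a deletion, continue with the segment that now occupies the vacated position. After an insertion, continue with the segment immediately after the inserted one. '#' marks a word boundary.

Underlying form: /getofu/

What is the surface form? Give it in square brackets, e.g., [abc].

[gedof]

1 Voicing Between Vowels: [getofu] → [gedofu]
2 Final Vowel Deletion: [gedofu] → [gedof]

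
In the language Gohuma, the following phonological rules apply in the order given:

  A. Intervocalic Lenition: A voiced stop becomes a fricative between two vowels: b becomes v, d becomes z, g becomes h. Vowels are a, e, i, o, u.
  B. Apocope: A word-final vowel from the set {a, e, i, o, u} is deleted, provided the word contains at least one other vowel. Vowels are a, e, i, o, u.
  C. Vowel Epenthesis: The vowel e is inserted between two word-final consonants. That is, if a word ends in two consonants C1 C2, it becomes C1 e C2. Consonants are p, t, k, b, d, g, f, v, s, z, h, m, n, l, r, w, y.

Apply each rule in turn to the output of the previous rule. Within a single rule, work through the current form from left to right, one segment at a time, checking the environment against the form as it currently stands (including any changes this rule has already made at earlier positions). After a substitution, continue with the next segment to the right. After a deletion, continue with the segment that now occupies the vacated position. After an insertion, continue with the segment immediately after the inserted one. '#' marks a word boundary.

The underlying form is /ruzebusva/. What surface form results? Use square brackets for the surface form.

[ruzevusev]

A Intervocalic Lenition: [ruzebusva] → [ruzevusva]
B Apocope: [ruzevusva] → [ruzevusv]
C Vowel Epenthesis: [ruzevusv] → [ruzevusev]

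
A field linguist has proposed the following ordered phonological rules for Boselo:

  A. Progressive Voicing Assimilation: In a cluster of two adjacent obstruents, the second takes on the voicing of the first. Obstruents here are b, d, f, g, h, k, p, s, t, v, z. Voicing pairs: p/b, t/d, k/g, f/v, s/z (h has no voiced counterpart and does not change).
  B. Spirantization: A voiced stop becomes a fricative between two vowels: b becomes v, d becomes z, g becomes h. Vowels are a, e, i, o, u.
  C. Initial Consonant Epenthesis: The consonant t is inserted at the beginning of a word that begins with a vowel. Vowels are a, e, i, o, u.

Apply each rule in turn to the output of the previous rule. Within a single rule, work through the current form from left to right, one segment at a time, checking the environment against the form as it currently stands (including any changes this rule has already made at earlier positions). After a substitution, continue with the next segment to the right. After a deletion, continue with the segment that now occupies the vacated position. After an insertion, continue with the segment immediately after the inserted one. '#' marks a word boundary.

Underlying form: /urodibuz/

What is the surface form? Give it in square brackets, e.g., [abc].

[turozivuz]

A Progressive Voicing Assimilation: no change — [urodibuz]
B Spirantization: [urodibuz] → [urozivuz]
C Initial Consonant Epenthesis: [urozivuz] → [turozivuz]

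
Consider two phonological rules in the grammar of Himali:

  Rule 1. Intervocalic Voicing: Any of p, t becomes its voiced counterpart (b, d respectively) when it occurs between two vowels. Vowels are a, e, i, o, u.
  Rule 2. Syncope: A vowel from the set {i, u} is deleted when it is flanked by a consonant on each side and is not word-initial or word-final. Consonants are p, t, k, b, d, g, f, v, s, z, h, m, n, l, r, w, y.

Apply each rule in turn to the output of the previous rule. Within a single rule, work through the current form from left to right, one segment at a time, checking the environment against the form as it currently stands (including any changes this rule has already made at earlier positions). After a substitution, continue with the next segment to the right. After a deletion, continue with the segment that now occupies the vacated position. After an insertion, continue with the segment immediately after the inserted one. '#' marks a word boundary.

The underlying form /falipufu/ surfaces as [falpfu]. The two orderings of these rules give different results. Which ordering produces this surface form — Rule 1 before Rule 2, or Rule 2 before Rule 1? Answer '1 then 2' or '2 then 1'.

2 then 1

Order 1 then 2:
  1 Intervocalic Voicing: [falipufu] → [falibufu]
  2 Syncope: [falibufu] → [falbfu]
  result: [falbfu]
Order 2 then 1:
  2 Syncope: [falipufu] → [falpfu]
  1 Intervocalic Voicing: no change — [falpfu]
  result: [falpfu]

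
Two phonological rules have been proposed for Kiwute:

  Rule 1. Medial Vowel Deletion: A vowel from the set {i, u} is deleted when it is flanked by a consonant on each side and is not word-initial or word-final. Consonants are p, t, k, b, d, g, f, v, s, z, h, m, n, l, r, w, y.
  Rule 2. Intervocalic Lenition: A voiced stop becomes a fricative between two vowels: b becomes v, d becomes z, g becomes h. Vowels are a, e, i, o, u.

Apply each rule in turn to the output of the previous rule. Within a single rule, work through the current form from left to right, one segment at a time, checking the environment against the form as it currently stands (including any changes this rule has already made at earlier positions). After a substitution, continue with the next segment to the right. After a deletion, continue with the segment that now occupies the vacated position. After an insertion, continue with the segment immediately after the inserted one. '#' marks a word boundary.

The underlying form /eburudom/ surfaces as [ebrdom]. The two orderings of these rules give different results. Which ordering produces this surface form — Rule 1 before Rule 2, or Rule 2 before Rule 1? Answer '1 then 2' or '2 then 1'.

1 then 2

Order 1 then 2:
  1 Medial Vowel Deletion: [eburudom] → [ebrdom]
  2 Intervocalic Lenition: no change — [ebrdom]
  result: [ebrdom]
Order 2 then 1:
  2 Intervocalic Lenition: [eburudom] → [evuruzom]
  1 Medial Vowel Deletion: [evuruzom] → [evrzom]
  result: [evrzom]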